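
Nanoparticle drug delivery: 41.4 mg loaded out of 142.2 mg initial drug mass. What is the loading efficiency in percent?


Drug loading efficiency = (drug loaded / drug initial) * 100
DLE = 41.4 / 142.2 * 100
DLE = 0.2911 * 100
DLE = 29.11%

29.11


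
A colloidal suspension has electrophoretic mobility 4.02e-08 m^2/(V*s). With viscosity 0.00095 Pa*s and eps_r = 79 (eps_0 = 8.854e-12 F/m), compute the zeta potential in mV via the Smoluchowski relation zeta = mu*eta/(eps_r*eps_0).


Smoluchowski equation: zeta = mu * eta / (eps_r * eps_0)
zeta = 4.02e-08 * 0.00095 / (79 * 8.854e-12)
zeta = 0.054599 V = 54.6 mV

54.6


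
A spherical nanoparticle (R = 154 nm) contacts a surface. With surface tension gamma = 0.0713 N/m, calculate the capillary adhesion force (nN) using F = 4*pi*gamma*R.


Convert radius: R = 154 nm = 1.54e-07 m
F = 4 * pi * gamma * R
F = 4 * pi * 0.0713 * 1.54e-07
F = 1.37981e-07 N = 137.9813 nN

137.9813


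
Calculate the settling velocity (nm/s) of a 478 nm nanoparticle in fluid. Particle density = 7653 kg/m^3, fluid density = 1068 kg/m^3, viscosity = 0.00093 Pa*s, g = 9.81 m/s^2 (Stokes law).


Radius R = 478/2 nm = 2.39e-07 m
Density difference = 7653 - 1068 = 6585 kg/m^3
v = 2 * R^2 * (rho_p - rho_f) * g / (9 * eta)
v = 2 * (2.39e-07)^2 * 6585 * 9.81 / (9 * 0.00093)
v = 8.81709e-07 m/s = 881.7087 nm/s

881.7087


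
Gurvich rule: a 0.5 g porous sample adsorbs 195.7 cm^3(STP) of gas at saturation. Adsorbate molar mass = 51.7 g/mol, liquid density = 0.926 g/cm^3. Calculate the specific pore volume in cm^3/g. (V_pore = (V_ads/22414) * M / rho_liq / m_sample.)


Moles adsorbed n = V_ads / 22414 = 195.7 / 22414 = 8.731150e-03 mol
Liquid volume V_liq = n * M / rho_liq = 8.731150e-03 * 51.7 / 0.926 = 0.48747 cm^3
Specific pore volume V_pore = V_liq / m_sample = 0.48747 / 0.5
V_pore = 0.9749 cm^3/g

0.9749


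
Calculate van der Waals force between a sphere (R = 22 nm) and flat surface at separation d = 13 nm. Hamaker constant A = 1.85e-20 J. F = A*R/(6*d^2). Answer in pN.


Convert to SI: R = 22 nm = 2.2e-08 m, d = 13 nm = 1.3e-08 m
F = A * R / (6 * d^2)
F = 1.85e-20 * 2.2e-08 / (6 * (1.3e-08)^2)
F = 4.01381e-13 N = 0.401 pN

0.401


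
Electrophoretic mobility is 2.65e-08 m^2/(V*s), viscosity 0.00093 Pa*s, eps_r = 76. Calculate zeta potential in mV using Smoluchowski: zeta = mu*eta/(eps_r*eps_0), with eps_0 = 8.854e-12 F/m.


Smoluchowski equation: zeta = mu * eta / (eps_r * eps_0)
zeta = 2.65e-08 * 0.00093 / (76 * 8.854e-12)
zeta = 0.036625 V = 36.62 mV

36.62


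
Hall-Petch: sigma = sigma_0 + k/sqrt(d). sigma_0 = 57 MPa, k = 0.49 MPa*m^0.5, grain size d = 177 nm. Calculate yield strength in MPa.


d = 177 nm = 1.77e-07 m
sqrt(d) = 0.0004207137
Hall-Petch contribution = k / sqrt(d) = 0.49 / 0.0004207137 = 1164.7 MPa
sigma = sigma_0 + k/sqrt(d) = 57 + 1164.7 = 1221.7 MPa

1221.7


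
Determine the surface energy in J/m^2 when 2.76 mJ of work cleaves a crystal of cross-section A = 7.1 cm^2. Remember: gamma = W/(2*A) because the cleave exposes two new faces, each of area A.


Convert: A = 7.1 cm^2 = 0.00071 m^2, W = 2.76 mJ = 0.00276 J
Cleaving exposes two faces of area A, so total new surface = 2*A and gamma = W / (2*A)
gamma = 0.00276 / (2 * 0.00071)
gamma = 1.944 J/m^2

1.944


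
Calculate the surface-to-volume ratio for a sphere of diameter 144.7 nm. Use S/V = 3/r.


Radius r = 144.7/2 = 72.35 nm
S/V = 3 / r = 3 / 72.35
S/V = 0.0415 nm^-1

0.0415


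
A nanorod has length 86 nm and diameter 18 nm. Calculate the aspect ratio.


Aspect ratio AR = length / diameter
AR = 86 / 18
AR = 4.78

4.78


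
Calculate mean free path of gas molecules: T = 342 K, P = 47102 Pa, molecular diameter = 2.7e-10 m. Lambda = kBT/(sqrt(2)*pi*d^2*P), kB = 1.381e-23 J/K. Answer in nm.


Mean free path: lambda = kB*T / (sqrt(2) * pi * d^2 * P)
lambda = 1.381e-23 * 342 / (sqrt(2) * pi * (2.7e-10)^2 * 47102)
lambda = 3.09591e-07 m
lambda = 309.59 nm

309.59


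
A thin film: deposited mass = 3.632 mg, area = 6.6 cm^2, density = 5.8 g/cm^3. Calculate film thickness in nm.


Convert: m = 3.632 mg = 3.6320e-06 kg, A = 6.6 cm^2 = 6.6000e-04 m^2, rho = 5.8 g/cm^3 = 5800 kg/m^3
t = m / (A * rho)
t = 3.6320e-06 / (6.6000e-04 * 5800)
t = 9.4880e-07 m = 948.8 nm

948.8


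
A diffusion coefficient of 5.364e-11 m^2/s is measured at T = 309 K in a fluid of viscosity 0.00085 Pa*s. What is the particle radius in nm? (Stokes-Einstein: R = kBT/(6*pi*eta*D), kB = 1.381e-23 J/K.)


Stokes-Einstein: R = kB*T / (6*pi*eta*D)
R = 1.381e-23 * 309 / (6 * pi * 0.00085 * 5.364e-11)
R = 4.96528e-09 m = 4.97 nm

4.97


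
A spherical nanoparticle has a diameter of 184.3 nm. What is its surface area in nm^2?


Radius r = 184.3/2 = 92.15 nm
Surface area SA = 4 * pi * r^2
SA = 4 * pi * (92.15)^2
SA = 106708.88 nm^2

106708.88


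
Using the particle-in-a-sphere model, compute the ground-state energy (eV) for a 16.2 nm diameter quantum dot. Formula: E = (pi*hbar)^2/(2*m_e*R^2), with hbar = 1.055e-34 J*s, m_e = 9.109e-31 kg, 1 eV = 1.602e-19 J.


Radius R = 16.2/2 = 8.1 nm = 8.1e-09 m
E = (pi * 1.055e-34)^2 / (2 * 9.109e-31 * (8.1e-09)^2)
E(J) = 9.19039e-22
E = E(J) / 1.602e-19 = 0.0057 eV

0.0057


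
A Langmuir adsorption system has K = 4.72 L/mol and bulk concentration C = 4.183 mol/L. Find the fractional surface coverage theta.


Langmuir isotherm: theta = K*C / (1 + K*C)
K*C = 4.72 * 4.183 = 19.74376
theta = 19.74376 / (1 + 19.74376) = 19.74376 / 20.74376
theta = 0.9518

0.9518


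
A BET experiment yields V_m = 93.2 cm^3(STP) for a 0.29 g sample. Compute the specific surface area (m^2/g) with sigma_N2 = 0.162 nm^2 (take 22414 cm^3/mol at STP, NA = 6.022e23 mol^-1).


Number of moles in monolayer = V_m / 22414 = 93.2 / 22414 = 0.00415812
Number of molecules = moles * NA = 0.00415812 * 6.022e23
SA = molecules * sigma / mass
SA = (93.2 / 22414) * 6.022e23 * 0.162e-18 / 0.29
SA = 1398.8 m^2/g

1398.8


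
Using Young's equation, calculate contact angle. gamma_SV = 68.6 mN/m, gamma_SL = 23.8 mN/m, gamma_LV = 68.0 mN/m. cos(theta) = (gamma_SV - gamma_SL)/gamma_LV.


cos(theta) = (gamma_SV - gamma_SL) / gamma_LV
cos(theta) = (68.6 - 23.8) / 68.0
cos(theta) = 0.658824
theta = arccos(0.658824) = 48.79 degrees

48.79


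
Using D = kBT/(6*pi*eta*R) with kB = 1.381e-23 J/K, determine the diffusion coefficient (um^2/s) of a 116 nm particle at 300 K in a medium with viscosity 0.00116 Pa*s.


Radius R = 116/2 = 58 nm = 5.8e-08 m
D = kB*T / (6*pi*eta*R)
D = 1.381e-23 * 300 / (6 * pi * 0.00116 * 5.8e-08)
D = 3.26684e-12 m^2/s = 3.267 um^2/s

3.267


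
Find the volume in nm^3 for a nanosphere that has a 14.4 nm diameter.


Radius r = 14.4/2 = 7.2 nm
Volume V = (4/3) * pi * r^3
V = (4/3) * pi * (7.2)^3
V = 1563.46 nm^3

1563.46


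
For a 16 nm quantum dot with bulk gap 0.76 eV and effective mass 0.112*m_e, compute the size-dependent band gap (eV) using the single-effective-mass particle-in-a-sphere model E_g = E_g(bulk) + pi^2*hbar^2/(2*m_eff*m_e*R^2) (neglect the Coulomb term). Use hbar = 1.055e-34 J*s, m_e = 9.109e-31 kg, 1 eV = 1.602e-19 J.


Radius R = 16/2 nm = 8e-09 m
Confinement energy dE = pi^2 * hbar^2 / (2 * m_eff * m_e * R^2)
dE = pi^2 * (1.055e-34)^2 / (2 * 0.112 * 9.109e-31 * (8e-09)^2) J, divided by 1.602e-19 J/eV
dE = 0.0525 eV
Total band gap = E_g(bulk) + dE = 0.76 + 0.0525 = 0.8125 eV

0.8125


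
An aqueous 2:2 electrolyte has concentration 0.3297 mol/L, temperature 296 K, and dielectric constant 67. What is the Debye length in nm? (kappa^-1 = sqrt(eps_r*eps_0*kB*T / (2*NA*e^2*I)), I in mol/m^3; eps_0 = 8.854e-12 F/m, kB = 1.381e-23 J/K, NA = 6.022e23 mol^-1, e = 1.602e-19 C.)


Ionic strength I = 0.3297 * 2^2 * 1000 = 1318.8 mol/m^3
kappa^-1 = sqrt(67 * 8.854e-12 * 1.381e-23 * 296 / (2 * 6.022e23 * (1.602e-19)^2 * 1318.8))
kappa^-1 = 0.244 nm

0.244


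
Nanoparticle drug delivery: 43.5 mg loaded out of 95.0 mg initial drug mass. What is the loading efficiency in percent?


Drug loading efficiency = (drug loaded / drug initial) * 100
DLE = 43.5 / 95.0 * 100
DLE = 0.4579 * 100
DLE = 45.79%

45.79


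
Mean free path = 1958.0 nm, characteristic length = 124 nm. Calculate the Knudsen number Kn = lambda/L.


Knudsen number Kn = lambda / L
Kn = 1958.0 / 124
Kn = 15.7903

15.7903


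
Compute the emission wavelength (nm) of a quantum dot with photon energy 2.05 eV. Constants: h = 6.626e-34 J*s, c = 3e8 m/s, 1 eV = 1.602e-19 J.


Convert energy: E = 2.05 eV = 2.05 * 1.602e-19 = 3.2841e-19 J
lambda = h*c / E = 6.626e-34 * 3e8 / 3.2841e-19
lambda = 6.0528e-07 m = 605.3 nm

605.3


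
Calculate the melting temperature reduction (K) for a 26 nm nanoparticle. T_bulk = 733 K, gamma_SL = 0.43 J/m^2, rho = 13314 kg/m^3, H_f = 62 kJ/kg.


Radius R = 26/2 = 13 nm = 1.3e-08 m
Convert H_f = 62 kJ/kg = 62000 J/kg
dT = 2 * gamma_SL * T_bulk / (rho * H_f * R)
dT = 2 * 0.43 * 733 / (13314 * 62000 * 1.3e-08)
dT = 58.7 K

58.7


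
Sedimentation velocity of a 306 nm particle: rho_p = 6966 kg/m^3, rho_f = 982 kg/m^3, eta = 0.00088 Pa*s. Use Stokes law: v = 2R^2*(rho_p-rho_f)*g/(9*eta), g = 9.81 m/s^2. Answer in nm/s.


Radius R = 306/2 nm = 1.53e-07 m
Density difference = 6966 - 982 = 5984 kg/m^3
v = 2 * R^2 * (rho_p - rho_f) * g / (9 * eta)
v = 2 * (1.53e-07)^2 * 5984 * 9.81 / (9 * 0.00088)
v = 3.47015e-07 m/s = 347.015 nm/s

347.015


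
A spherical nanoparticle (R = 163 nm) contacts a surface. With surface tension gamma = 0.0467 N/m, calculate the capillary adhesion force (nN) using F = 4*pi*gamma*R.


Convert radius: R = 163 nm = 1.63e-07 m
F = 4 * pi * gamma * R
F = 4 * pi * 0.0467 * 1.63e-07
F = 9.56565e-08 N = 95.6565 nN

95.6565


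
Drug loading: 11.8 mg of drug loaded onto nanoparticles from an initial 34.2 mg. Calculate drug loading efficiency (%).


Drug loading efficiency = (drug loaded / drug initial) * 100
DLE = 11.8 / 34.2 * 100
DLE = 0.345 * 100
DLE = 34.5%

34.5


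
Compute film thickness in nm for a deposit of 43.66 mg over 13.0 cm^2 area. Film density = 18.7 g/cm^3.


Convert: m = 43.66 mg = 4.3660e-05 kg, A = 13.0 cm^2 = 1.3000e-03 m^2, rho = 18.7 g/cm^3 = 18700 kg/m^3
t = m / (A * rho)
t = 4.3660e-05 / (1.3000e-03 * 18700)
t = 1.7960e-06 m = 1796.0 nm

1796.0


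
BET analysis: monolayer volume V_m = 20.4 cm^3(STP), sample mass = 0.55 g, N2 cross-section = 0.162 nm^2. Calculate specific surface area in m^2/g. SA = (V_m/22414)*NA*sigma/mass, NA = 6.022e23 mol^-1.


Number of moles in monolayer = V_m / 22414 = 20.4 / 22414 = 0.00091015
Number of molecules = moles * NA = 0.00091015 * 6.022e23
SA = molecules * sigma / mass
SA = (20.4 / 22414) * 6.022e23 * 0.162e-18 / 0.55
SA = 161.4 m^2/g

161.4


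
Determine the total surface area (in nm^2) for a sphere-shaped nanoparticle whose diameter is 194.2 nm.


Radius r = 194.2/2 = 97.1 nm
Surface area SA = 4 * pi * r^2
SA = 4 * pi * (97.1)^2
SA = 118480.89 nm^2

118480.89


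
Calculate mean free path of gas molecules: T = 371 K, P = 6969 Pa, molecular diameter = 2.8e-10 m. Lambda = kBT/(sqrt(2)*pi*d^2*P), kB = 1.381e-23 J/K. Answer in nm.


Mean free path: lambda = kB*T / (sqrt(2) * pi * d^2 * P)
lambda = 1.381e-23 * 371 / (sqrt(2) * pi * (2.8e-10)^2 * 6969)
lambda = 2.11065e-06 m
lambda = 2110.65 nm

2110.65


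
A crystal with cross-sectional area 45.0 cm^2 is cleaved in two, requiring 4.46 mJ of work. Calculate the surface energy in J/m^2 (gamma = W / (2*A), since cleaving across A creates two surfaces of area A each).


Convert: A = 45.0 cm^2 = 0.0045 m^2, W = 4.46 mJ = 0.00446 J
Cleaving exposes two faces of area A, so total new surface = 2*A and gamma = W / (2*A)
gamma = 0.00446 / (2 * 0.0045)
gamma = 0.496 J/m^2

0.496


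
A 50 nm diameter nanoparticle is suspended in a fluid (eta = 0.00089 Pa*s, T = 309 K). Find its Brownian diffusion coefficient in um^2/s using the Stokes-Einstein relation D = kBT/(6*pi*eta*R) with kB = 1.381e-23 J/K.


Radius R = 50/2 = 25 nm = 2.5e-08 m
D = kB*T / (6*pi*eta*R)
D = 1.381e-23 * 309 / (6 * pi * 0.00089 * 2.5e-08)
D = 1.01747e-11 m^2/s = 10.175 um^2/s

10.175


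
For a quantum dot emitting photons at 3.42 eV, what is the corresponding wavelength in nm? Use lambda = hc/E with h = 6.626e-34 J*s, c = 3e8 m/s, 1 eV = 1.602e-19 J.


Convert energy: E = 3.42 eV = 3.42 * 1.602e-19 = 5.47884e-19 J
lambda = h*c / E = 6.626e-34 * 3e8 / 5.47884e-19
lambda = 3.62814e-07 m = 362.8 nm

362.8


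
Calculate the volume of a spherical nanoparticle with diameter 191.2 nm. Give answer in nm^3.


Radius r = 191.2/2 = 95.6 nm
Volume V = (4/3) * pi * r^3
V = (4/3) * pi * (95.6)^3
V = 3659841.57 nm^3

3659841.57


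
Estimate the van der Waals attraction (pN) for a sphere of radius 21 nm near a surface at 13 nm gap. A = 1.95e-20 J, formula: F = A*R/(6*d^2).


Convert to SI: R = 21 nm = 2.1e-08 m, d = 13 nm = 1.3e-08 m
F = A * R / (6 * d^2)
F = 1.95e-20 * 2.1e-08 / (6 * (1.3e-08)^2)
F = 4.03846e-13 N = 0.404 pN

0.404


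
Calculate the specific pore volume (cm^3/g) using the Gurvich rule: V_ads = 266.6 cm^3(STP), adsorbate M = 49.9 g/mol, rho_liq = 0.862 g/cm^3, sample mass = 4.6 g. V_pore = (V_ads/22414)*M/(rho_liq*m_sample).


Moles adsorbed n = V_ads / 22414 = 266.6 / 22414 = 1.189435e-02 mol
Liquid volume V_liq = n * M / rho_liq = 1.189435e-02 * 49.9 / 0.862 = 0.68855 cm^3
Specific pore volume V_pore = V_liq / m_sample = 0.68855 / 4.6
V_pore = 0.1497 cm^3/g

0.1497


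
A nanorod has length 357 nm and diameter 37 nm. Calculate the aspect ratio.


Aspect ratio AR = length / diameter
AR = 357 / 37
AR = 9.65

9.65


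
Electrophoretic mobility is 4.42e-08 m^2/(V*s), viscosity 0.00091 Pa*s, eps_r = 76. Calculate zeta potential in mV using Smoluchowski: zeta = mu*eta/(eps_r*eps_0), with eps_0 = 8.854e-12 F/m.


Smoluchowski equation: zeta = mu * eta / (eps_r * eps_0)
zeta = 4.42e-08 * 0.00091 / (76 * 8.854e-12)
zeta = 0.059774 V = 59.77 mV

59.77


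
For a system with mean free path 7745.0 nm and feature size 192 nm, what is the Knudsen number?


Knudsen number Kn = lambda / L
Kn = 7745.0 / 192
Kn = 40.3385

40.3385


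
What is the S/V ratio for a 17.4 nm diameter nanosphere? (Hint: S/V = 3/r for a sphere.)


Radius r = 17.4/2 = 8.7 nm
S/V = 3 / r = 3 / 8.7
S/V = 0.3448 nm^-1

0.3448


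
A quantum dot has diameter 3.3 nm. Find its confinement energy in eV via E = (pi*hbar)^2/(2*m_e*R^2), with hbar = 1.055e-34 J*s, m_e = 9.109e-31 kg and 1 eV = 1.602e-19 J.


Radius R = 3.3/2 = 1.65 nm = 1.65e-09 m
E = (pi * 1.055e-34)^2 / (2 * 9.109e-31 * (1.65e-09)^2)
E(J) = 2.21481e-20
E = E(J) / 1.602e-19 = 0.1383 eV

0.1383


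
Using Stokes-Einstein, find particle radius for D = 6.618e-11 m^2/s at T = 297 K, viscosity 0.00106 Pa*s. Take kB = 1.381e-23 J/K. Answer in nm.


Stokes-Einstein: R = kB*T / (6*pi*eta*D)
R = 1.381e-23 * 297 / (6 * pi * 0.00106 * 6.618e-11)
R = 3.10182e-09 m = 3.1 nm

3.1


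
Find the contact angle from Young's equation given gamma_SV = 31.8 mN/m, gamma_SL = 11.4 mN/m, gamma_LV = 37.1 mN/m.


cos(theta) = (gamma_SV - gamma_SL) / gamma_LV
cos(theta) = (31.8 - 11.4) / 37.1
cos(theta) = 0.549865
theta = arccos(0.549865) = 56.64 degrees

56.64


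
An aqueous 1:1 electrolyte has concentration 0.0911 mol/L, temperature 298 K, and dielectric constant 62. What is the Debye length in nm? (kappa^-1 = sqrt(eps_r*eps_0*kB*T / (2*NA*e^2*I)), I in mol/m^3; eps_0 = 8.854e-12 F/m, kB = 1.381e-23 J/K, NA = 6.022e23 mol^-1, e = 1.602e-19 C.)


Ionic strength I = 0.0911 * 1^2 * 1000 = 91.1 mol/m^3
kappa^-1 = sqrt(62 * 8.854e-12 * 1.381e-23 * 298 / (2 * 6.022e23 * (1.602e-19)^2 * 91.1))
kappa^-1 = 0.896 nm

0.896


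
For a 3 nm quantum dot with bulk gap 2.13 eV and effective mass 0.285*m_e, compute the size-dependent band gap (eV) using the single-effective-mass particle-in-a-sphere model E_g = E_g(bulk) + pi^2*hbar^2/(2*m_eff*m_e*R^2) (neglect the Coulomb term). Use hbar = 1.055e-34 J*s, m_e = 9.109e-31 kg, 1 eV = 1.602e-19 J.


Radius R = 3/2 nm = 1.5e-09 m
Confinement energy dE = pi^2 * hbar^2 / (2 * m_eff * m_e * R^2)
dE = pi^2 * (1.055e-34)^2 / (2 * 0.285 * 9.109e-31 * (1.5e-09)^2) J, divided by 1.602e-19 J/eV
dE = 0.587 eV
Total band gap = E_g(bulk) + dE = 2.13 + 0.587 = 2.717 eV

2.717


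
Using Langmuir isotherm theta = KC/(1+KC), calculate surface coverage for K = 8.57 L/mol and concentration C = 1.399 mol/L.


Langmuir isotherm: theta = K*C / (1 + K*C)
K*C = 8.57 * 1.399 = 11.98943
theta = 11.98943 / (1 + 11.98943) = 11.98943 / 12.98943
theta = 0.923

0.923


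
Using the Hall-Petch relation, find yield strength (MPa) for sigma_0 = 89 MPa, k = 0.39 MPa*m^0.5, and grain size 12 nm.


d = 12 nm = 1.2e-08 m
sqrt(d) = 0.0001095445
Hall-Petch contribution = k / sqrt(d) = 0.39 / 0.0001095445 = 3560.2 MPa
sigma = sigma_0 + k/sqrt(d) = 89 + 3560.2 = 3649.2 MPa

3649.2


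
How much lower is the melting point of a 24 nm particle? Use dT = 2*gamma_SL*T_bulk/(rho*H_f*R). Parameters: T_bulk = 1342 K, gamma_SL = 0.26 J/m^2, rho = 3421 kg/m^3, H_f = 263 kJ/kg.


Radius R = 24/2 = 12 nm = 1.2e-08 m
Convert H_f = 263 kJ/kg = 263000 J/kg
dT = 2 * gamma_SL * T_bulk / (rho * H_f * R)
dT = 2 * 0.26 * 1342 / (3421 * 263000 * 1.2e-08)
dT = 64.6 K

64.6


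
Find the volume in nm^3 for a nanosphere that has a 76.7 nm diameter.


Radius r = 76.7/2 = 38.35 nm
Volume V = (4/3) * pi * r^3
V = (4/3) * pi * (38.35)^3
V = 236257.02 nm^3

236257.02


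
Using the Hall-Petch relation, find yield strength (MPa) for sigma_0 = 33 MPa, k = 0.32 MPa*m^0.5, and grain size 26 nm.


d = 26 nm = 2.6e-08 m
sqrt(d) = 0.0001612452
Hall-Petch contribution = k / sqrt(d) = 0.32 / 0.0001612452 = 1984.6 MPa
sigma = sigma_0 + k/sqrt(d) = 33 + 1984.6 = 2017.6 MPa

2017.6


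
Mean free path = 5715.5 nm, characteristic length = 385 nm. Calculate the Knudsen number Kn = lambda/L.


Knudsen number Kn = lambda / L
Kn = 5715.5 / 385
Kn = 14.8455

14.8455


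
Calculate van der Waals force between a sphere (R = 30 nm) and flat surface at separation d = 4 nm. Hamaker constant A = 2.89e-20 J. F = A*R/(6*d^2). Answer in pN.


Convert to SI: R = 30 nm = 3e-08 m, d = 4 nm = 4e-09 m
F = A * R / (6 * d^2)
F = 2.89e-20 * 3e-08 / (6 * (4e-09)^2)
F = 9.03125e-12 N = 9.031 pN

9.031


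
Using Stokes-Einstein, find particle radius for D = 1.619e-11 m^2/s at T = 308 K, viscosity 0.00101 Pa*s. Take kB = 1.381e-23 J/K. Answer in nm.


Stokes-Einstein: R = kB*T / (6*pi*eta*D)
R = 1.381e-23 * 308 / (6 * pi * 0.00101 * 1.619e-11)
R = 1.37999e-08 m = 13.8 nm

13.8


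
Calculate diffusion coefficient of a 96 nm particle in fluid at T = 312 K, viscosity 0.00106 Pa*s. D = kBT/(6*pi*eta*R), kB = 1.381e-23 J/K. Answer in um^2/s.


Radius R = 96/2 = 48 nm = 4.8e-08 m
D = kB*T / (6*pi*eta*R)
D = 1.381e-23 * 312 / (6 * pi * 0.00106 * 4.8e-08)
D = 4.49262e-12 m^2/s = 4.493 um^2/s

4.493


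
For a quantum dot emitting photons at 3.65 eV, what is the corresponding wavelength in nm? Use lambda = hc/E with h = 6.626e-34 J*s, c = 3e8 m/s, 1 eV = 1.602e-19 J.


Convert energy: E = 3.65 eV = 3.65 * 1.602e-19 = 5.8473e-19 J
lambda = h*c / E = 6.626e-34 * 3e8 / 5.8473e-19
lambda = 3.39952e-07 m = 340.0 nm

340.0


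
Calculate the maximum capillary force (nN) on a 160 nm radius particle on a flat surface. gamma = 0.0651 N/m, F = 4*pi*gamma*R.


Convert radius: R = 160 nm = 1.6e-07 m
F = 4 * pi * gamma * R
F = 4 * pi * 0.0651 * 1.6e-07
F = 1.30891e-07 N = 130.8913 nN

130.8913


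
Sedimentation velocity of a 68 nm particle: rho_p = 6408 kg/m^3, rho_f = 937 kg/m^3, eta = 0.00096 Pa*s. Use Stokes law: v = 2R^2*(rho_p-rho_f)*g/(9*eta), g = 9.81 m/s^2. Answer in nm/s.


Radius R = 68/2 nm = 3.4e-08 m
Density difference = 6408 - 937 = 5471 kg/m^3
v = 2 * R^2 * (rho_p - rho_f) * g / (9 * eta)
v = 2 * (3.4e-08)^2 * 5471 * 9.81 / (9 * 0.00096)
v = 1.43618e-08 m/s = 14.3618 nm/s

14.3618


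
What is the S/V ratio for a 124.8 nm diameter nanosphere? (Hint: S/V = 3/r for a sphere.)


Radius r = 124.8/2 = 62.4 nm
S/V = 3 / r = 3 / 62.4
S/V = 0.0481 nm^-1

0.0481


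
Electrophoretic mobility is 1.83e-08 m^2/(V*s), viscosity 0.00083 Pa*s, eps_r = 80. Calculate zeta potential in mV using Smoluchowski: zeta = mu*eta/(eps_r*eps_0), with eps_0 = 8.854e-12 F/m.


Smoluchowski equation: zeta = mu * eta / (eps_r * eps_0)
zeta = 1.83e-08 * 0.00083 / (80 * 8.854e-12)
zeta = 0.021444 V = 21.44 mV

21.44


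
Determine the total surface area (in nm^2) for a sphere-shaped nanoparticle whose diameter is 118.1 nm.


Radius r = 118.1/2 = 59.05 nm
Surface area SA = 4 * pi * r^2
SA = 4 * pi * (59.05)^2
SA = 43817.71 nm^2

43817.71


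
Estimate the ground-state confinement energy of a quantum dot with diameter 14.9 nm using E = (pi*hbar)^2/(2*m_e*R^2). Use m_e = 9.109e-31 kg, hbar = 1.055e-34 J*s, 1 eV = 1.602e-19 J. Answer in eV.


Radius R = 14.9/2 = 7.45 nm = 7.45e-09 m
E = (pi * 1.055e-34)^2 / (2 * 9.109e-31 * (7.45e-09)^2)
E(J) = 1.0864e-21
E = E(J) / 1.602e-19 = 0.0068 eV

0.0068


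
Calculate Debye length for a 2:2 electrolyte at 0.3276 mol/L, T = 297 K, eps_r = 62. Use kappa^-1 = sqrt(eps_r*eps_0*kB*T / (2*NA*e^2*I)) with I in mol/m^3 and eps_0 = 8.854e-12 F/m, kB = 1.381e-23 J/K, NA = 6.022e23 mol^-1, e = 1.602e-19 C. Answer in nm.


Ionic strength I = 0.3276 * 2^2 * 1000 = 1310.4 mol/m^3
kappa^-1 = sqrt(62 * 8.854e-12 * 1.381e-23 * 297 / (2 * 6.022e23 * (1.602e-19)^2 * 1310.4))
kappa^-1 = 0.236 nm

0.236


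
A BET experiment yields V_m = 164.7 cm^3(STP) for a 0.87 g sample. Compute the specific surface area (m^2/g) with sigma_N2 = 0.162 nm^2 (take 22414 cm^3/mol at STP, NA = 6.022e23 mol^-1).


Number of moles in monolayer = V_m / 22414 = 164.7 / 22414 = 0.00734809
Number of molecules = moles * NA = 0.00734809 * 6.022e23
SA = molecules * sigma / mass
SA = (164.7 / 22414) * 6.022e23 * 0.162e-18 / 0.87
SA = 824.0 m^2/g

824.0


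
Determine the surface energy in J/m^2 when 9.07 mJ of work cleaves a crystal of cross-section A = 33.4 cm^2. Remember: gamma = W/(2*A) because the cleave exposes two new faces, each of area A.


Convert: A = 33.4 cm^2 = 0.00334 m^2, W = 9.07 mJ = 0.00907 J
Cleaving exposes two faces of area A, so total new surface = 2*A and gamma = W / (2*A)
gamma = 0.00907 / (2 * 0.00334)
gamma = 1.358 J/m^2

1.358


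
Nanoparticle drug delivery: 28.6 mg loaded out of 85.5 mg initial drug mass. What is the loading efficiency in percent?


Drug loading efficiency = (drug loaded / drug initial) * 100
DLE = 28.6 / 85.5 * 100
DLE = 0.3345 * 100
DLE = 33.45%

33.45


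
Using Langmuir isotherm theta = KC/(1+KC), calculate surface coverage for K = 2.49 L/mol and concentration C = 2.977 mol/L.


Langmuir isotherm: theta = K*C / (1 + K*C)
K*C = 2.49 * 2.977 = 7.41273
theta = 7.41273 / (1 + 7.41273) = 7.41273 / 8.41273
theta = 0.8811

0.8811


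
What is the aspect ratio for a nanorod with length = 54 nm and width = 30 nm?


Aspect ratio AR = length / diameter
AR = 54 / 30
AR = 1.8

1.8


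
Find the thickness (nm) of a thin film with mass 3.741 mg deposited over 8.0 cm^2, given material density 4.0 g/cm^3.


Convert: m = 3.741 mg = 3.7410e-06 kg, A = 8.0 cm^2 = 8.0000e-04 m^2, rho = 4.0 g/cm^3 = 4000 kg/m^3
t = m / (A * rho)
t = 3.7410e-06 / (8.0000e-04 * 4000)
t = 1.1691e-06 m = 1169.1 nm

1169.1


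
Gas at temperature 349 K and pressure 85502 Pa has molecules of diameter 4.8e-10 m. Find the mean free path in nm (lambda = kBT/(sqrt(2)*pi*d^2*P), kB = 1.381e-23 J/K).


Mean free path: lambda = kB*T / (sqrt(2) * pi * d^2 * P)
lambda = 1.381e-23 * 349 / (sqrt(2) * pi * (4.8e-10)^2 * 85502)
lambda = 5.50675e-08 m
lambda = 55.07 nm

55.07


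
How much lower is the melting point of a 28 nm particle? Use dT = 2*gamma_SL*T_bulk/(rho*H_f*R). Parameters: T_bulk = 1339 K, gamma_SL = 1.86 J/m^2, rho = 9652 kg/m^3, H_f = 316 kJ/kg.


Radius R = 28/2 = 14 nm = 1.4e-08 m
Convert H_f = 316 kJ/kg = 316000 J/kg
dT = 2 * gamma_SL * T_bulk / (rho * H_f * R)
dT = 2 * 1.86 * 1339 / (9652 * 316000 * 1.4e-08)
dT = 116.7 K

116.7


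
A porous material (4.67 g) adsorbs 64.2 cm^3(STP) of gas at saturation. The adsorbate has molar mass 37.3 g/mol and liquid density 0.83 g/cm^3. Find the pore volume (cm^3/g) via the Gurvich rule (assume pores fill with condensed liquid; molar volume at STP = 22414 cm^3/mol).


Moles adsorbed n = V_ads / 22414 = 64.2 / 22414 = 2.864281e-03 mol
Liquid volume V_liq = n * M / rho_liq = 2.864281e-03 * 37.3 / 0.83 = 0.12872 cm^3
Specific pore volume V_pore = V_liq / m_sample = 0.12872 / 4.67
V_pore = 0.0276 cm^3/g

0.0276


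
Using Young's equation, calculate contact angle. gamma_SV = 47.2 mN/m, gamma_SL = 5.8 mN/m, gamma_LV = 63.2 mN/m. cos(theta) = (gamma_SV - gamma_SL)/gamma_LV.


cos(theta) = (gamma_SV - gamma_SL) / gamma_LV
cos(theta) = (47.2 - 5.8) / 63.2
cos(theta) = 0.655063
theta = arccos(0.655063) = 49.08 degrees

49.08


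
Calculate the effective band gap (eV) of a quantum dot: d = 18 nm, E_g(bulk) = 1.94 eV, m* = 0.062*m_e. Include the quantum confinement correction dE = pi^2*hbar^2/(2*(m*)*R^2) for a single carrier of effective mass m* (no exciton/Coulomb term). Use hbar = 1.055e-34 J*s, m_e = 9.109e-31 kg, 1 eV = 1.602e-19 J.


Radius R = 18/2 nm = 9e-09 m
Confinement energy dE = pi^2 * hbar^2 / (2 * m_eff * m_e * R^2)
dE = pi^2 * (1.055e-34)^2 / (2 * 0.062 * 9.109e-31 * (9e-09)^2) J, divided by 1.602e-19 J/eV
dE = 0.0749 eV
Total band gap = E_g(bulk) + dE = 1.94 + 0.0749 = 2.0149 eV

2.0149


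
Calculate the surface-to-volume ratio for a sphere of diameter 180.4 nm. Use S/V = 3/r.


Radius r = 180.4/2 = 90.2 nm
S/V = 3 / r = 3 / 90.2
S/V = 0.0333 nm^-1

0.0333


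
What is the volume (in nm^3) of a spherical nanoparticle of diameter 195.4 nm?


Radius r = 195.4/2 = 97.7 nm
Volume V = (4/3) * pi * r^3
V = (4/3) * pi * (97.7)^3
V = 3906360.33 nm^3

3906360.33


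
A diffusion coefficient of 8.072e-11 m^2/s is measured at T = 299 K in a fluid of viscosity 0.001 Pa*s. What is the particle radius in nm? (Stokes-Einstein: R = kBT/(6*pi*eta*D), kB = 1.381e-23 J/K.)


Stokes-Einstein: R = kB*T / (6*pi*eta*D)
R = 1.381e-23 * 299 / (6 * pi * 0.001 * 8.072e-11)
R = 2.71383e-09 m = 2.71 nm

2.71


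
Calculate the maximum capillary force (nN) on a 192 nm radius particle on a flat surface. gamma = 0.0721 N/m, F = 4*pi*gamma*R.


Convert radius: R = 192 nm = 1.92e-07 m
F = 4 * pi * gamma * R
F = 4 * pi * 0.0721 * 1.92e-07
F = 1.73959e-07 N = 173.9588 nN

173.9588


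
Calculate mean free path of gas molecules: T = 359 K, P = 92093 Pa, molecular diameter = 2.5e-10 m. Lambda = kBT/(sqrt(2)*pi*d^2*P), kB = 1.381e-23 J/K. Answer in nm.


Mean free path: lambda = kB*T / (sqrt(2) * pi * d^2 * P)
lambda = 1.381e-23 * 359 / (sqrt(2) * pi * (2.5e-10)^2 * 92093)
lambda = 1.93873e-07 m
lambda = 193.87 nm

193.87


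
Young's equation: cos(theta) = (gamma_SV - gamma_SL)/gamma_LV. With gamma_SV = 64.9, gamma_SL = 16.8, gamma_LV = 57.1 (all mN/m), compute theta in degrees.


cos(theta) = (gamma_SV - gamma_SL) / gamma_LV
cos(theta) = (64.9 - 16.8) / 57.1
cos(theta) = 0.842382
theta = arccos(0.842382) = 32.61 degrees

32.61


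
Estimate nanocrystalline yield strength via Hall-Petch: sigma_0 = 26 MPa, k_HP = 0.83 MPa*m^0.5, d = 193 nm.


d = 193 nm = 1.93e-07 m
sqrt(d) = 0.0004393177
Hall-Petch contribution = k / sqrt(d) = 0.83 / 0.0004393177 = 1889.3 MPa
sigma = sigma_0 + k/sqrt(d) = 26 + 1889.3 = 1915.3 MPa

1915.3


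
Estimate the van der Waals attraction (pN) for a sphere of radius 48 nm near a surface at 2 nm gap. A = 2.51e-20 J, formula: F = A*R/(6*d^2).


Convert to SI: R = 48 nm = 4.8e-08 m, d = 2 nm = 2e-09 m
F = A * R / (6 * d^2)
F = 2.51e-20 * 4.8e-08 / (6 * (2e-09)^2)
F = 5.02e-11 N = 50.2 pN

50.2


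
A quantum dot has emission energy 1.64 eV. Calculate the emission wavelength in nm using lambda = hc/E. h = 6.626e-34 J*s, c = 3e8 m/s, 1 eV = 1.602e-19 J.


Convert energy: E = 1.64 eV = 1.64 * 1.602e-19 = 2.62728e-19 J
lambda = h*c / E = 6.626e-34 * 3e8 / 2.62728e-19
lambda = 7.566e-07 m = 756.6 nm

756.6


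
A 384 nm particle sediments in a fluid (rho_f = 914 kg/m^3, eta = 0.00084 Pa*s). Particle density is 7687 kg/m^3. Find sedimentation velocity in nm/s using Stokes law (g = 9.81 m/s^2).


Radius R = 384/2 nm = 1.92e-07 m
Density difference = 7687 - 914 = 6773 kg/m^3
v = 2 * R^2 * (rho_p - rho_f) * g / (9 * eta)
v = 2 * (1.92e-07)^2 * 6773 * 9.81 / (9 * 0.00084)
v = 6.47979e-07 m/s = 647.9787 nm/s

647.9787


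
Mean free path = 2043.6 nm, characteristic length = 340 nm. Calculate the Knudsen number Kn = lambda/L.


Knudsen number Kn = lambda / L
Kn = 2043.6 / 340
Kn = 6.0106

6.0106


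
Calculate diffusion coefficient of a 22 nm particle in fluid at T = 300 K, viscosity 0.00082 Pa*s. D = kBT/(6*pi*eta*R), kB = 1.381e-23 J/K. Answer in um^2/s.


Radius R = 22/2 = 11 nm = 1.1e-08 m
D = kB*T / (6*pi*eta*R)
D = 1.381e-23 * 300 / (6 * pi * 0.00082 * 1.1e-08)
D = 2.43673e-11 m^2/s = 24.367 um^2/s

24.367


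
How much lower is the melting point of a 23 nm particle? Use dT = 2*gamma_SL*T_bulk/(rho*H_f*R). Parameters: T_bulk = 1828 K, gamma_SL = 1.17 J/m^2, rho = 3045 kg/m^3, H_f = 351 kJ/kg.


Radius R = 23/2 = 11.5 nm = 1.15e-08 m
Convert H_f = 351 kJ/kg = 351000 J/kg
dT = 2 * gamma_SL * T_bulk / (rho * H_f * R)
dT = 2 * 1.17 * 1828 / (3045 * 351000 * 1.15e-08)
dT = 348.0 K

348.0


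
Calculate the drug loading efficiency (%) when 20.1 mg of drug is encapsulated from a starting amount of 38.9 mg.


Drug loading efficiency = (drug loaded / drug initial) * 100
DLE = 20.1 / 38.9 * 100
DLE = 0.5167 * 100
DLE = 51.67%

51.67


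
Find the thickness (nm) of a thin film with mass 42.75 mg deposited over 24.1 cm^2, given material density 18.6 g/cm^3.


Convert: m = 42.75 mg = 4.2750e-05 kg, A = 24.1 cm^2 = 2.4100e-03 m^2, rho = 18.6 g/cm^3 = 18600 kg/m^3
t = m / (A * rho)
t = 4.2750e-05 / (2.4100e-03 * 18600)
t = 9.5369e-07 m = 953.7 nm

953.7


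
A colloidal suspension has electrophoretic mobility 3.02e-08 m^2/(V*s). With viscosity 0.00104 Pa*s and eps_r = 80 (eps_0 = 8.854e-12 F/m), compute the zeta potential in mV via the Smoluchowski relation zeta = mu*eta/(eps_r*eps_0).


Smoluchowski equation: zeta = mu * eta / (eps_r * eps_0)
zeta = 3.02e-08 * 0.00104 / (80 * 8.854e-12)
zeta = 0.044342 V = 44.34 mV

44.34


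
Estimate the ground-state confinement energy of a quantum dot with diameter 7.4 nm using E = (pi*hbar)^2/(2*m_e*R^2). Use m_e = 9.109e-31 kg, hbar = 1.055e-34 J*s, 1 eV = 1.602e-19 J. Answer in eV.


Radius R = 7.4/2 = 3.7 nm = 3.7e-09 m
E = (pi * 1.055e-34)^2 / (2 * 9.109e-31 * (3.7e-09)^2)
E(J) = 4.40454e-21
E = E(J) / 1.602e-19 = 0.0275 eV

0.0275


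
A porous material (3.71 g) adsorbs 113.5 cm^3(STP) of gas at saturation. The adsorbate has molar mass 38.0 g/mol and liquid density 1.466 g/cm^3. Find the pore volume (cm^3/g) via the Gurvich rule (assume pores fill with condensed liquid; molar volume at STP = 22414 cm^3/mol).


Moles adsorbed n = V_ads / 22414 = 113.5 / 22414 = 5.063799e-03 mol
Liquid volume V_liq = n * M / rho_liq = 5.063799e-03 * 38.0 / 1.466 = 0.13126 cm^3
Specific pore volume V_pore = V_liq / m_sample = 0.13126 / 3.71
V_pore = 0.0354 cm^3/g

0.0354


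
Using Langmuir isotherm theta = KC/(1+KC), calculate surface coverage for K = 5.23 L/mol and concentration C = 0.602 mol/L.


Langmuir isotherm: theta = K*C / (1 + K*C)
K*C = 5.23 * 0.602 = 3.14846
theta = 3.14846 / (1 + 3.14846) = 3.14846 / 4.14846
theta = 0.7589

0.7589


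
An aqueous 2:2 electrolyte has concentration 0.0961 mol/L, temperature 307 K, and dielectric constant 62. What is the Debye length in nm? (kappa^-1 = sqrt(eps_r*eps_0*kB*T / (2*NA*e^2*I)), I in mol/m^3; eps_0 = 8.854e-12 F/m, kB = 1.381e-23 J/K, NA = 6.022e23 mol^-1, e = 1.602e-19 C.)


Ionic strength I = 0.0961 * 2^2 * 1000 = 384.4 mol/m^3
kappa^-1 = sqrt(62 * 8.854e-12 * 1.381e-23 * 307 / (2 * 6.022e23 * (1.602e-19)^2 * 384.4))
kappa^-1 = 0.443 nm

0.443


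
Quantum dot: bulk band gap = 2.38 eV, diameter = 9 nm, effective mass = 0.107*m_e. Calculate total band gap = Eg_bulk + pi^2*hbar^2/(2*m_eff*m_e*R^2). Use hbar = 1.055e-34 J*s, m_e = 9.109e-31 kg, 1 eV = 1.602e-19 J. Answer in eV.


Radius R = 9/2 nm = 4.5e-09 m
Confinement energy dE = pi^2 * hbar^2 / (2 * m_eff * m_e * R^2)
dE = pi^2 * (1.055e-34)^2 / (2 * 0.107 * 9.109e-31 * (4.5e-09)^2) J, divided by 1.602e-19 J/eV
dE = 0.1737 eV
Total band gap = E_g(bulk) + dE = 2.38 + 0.1737 = 2.5537 eV

2.5537


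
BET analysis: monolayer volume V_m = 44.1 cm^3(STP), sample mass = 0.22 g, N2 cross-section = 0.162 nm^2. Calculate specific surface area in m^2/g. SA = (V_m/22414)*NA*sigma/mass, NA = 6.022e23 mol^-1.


Number of moles in monolayer = V_m / 22414 = 44.1 / 22414 = 0.00196752
Number of molecules = moles * NA = 0.00196752 * 6.022e23
SA = molecules * sigma / mass
SA = (44.1 / 22414) * 6.022e23 * 0.162e-18 / 0.22
SA = 872.5 m^2/g

872.5


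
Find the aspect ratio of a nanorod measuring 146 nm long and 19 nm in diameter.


Aspect ratio AR = length / diameter
AR = 146 / 19
AR = 7.68

7.68


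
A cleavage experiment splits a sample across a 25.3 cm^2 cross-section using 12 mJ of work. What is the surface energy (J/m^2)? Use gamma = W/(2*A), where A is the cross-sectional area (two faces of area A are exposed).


Convert: A = 25.3 cm^2 = 0.00253 m^2, W = 12 mJ = 0.012 J
Cleaving exposes two faces of area A, so total new surface = 2*A and gamma = W / (2*A)
gamma = 0.012 / (2 * 0.00253)
gamma = 2.372 J/m^2

2.372


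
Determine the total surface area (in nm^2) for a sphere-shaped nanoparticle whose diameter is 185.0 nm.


Radius r = 185.0/2 = 92.5 nm
Surface area SA = 4 * pi * r^2
SA = 4 * pi * (92.5)^2
SA = 107521.01 nm^2

107521.01


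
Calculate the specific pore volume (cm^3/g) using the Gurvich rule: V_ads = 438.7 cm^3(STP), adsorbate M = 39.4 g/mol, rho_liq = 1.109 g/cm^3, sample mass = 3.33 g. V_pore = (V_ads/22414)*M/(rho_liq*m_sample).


Moles adsorbed n = V_ads / 22414 = 438.7 / 22414 = 1.957259e-02 mol
Liquid volume V_liq = n * M / rho_liq = 1.957259e-02 * 39.4 / 1.109 = 0.69537 cm^3
Specific pore volume V_pore = V_liq / m_sample = 0.69537 / 3.33
V_pore = 0.2088 cm^3/g

0.2088


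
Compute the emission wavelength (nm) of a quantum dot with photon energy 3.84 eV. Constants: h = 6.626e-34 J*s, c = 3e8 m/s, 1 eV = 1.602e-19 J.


Convert energy: E = 3.84 eV = 3.84 * 1.602e-19 = 6.15168e-19 J
lambda = h*c / E = 6.626e-34 * 3e8 / 6.15168e-19
lambda = 3.23131e-07 m = 323.1 nm

323.1


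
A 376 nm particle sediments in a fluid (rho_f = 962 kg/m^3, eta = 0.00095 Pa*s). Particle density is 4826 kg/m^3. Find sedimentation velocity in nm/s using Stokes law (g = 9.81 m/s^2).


Radius R = 376/2 nm = 1.88e-07 m
Density difference = 4826 - 962 = 3864 kg/m^3
v = 2 * R^2 * (rho_p - rho_f) * g / (9 * eta)
v = 2 * (1.88e-07)^2 * 3864 * 9.81 / (9 * 0.00095)
v = 3.1339e-07 m/s = 313.3904 nm/s

313.3904


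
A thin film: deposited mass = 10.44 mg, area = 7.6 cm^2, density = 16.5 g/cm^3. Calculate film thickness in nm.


Convert: m = 10.44 mg = 1.0440e-05 kg, A = 7.6 cm^2 = 7.6000e-04 m^2, rho = 16.5 g/cm^3 = 16500 kg/m^3
t = m / (A * rho)
t = 1.0440e-05 / (7.6000e-04 * 16500)
t = 8.3254e-07 m = 832.5 nm

832.5


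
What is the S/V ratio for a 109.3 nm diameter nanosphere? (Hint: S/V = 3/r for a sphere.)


Radius r = 109.3/2 = 54.65 nm
S/V = 3 / r = 3 / 54.65
S/V = 0.0549 nm^-1

0.0549


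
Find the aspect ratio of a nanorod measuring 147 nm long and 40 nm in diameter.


Aspect ratio AR = length / diameter
AR = 147 / 40
AR = 3.67

3.67


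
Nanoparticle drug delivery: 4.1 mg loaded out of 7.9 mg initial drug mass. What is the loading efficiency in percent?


Drug loading efficiency = (drug loaded / drug initial) * 100
DLE = 4.1 / 7.9 * 100
DLE = 0.519 * 100
DLE = 51.9%

51.9


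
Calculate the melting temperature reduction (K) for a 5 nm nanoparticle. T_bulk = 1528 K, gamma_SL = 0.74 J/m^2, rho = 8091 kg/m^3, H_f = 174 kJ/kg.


Radius R = 5/2 = 2.5 nm = 2.5e-09 m
Convert H_f = 174 kJ/kg = 174000 J/kg
dT = 2 * gamma_SL * T_bulk / (rho * H_f * R)
dT = 2 * 0.74 * 1528 / (8091 * 174000 * 2.5e-09)
dT = 642.5 K

642.5


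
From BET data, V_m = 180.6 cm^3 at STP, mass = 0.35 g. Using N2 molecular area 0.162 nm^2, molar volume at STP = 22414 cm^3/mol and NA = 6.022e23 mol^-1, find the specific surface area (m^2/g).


Number of moles in monolayer = V_m / 22414 = 180.6 / 22414 = 0.00805746
Number of molecules = moles * NA = 0.00805746 * 6.022e23
SA = molecules * sigma / mass
SA = (180.6 / 22414) * 6.022e23 * 0.162e-18 / 0.35
SA = 2245.9 m^2/g

2245.9


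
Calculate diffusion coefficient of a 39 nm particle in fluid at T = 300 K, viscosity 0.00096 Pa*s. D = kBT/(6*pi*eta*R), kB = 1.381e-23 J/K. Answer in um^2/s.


Radius R = 39/2 = 19.5 nm = 1.95e-08 m
D = kB*T / (6*pi*eta*R)
D = 1.381e-23 * 300 / (6 * pi * 0.00096 * 1.95e-08)
D = 1.17411e-11 m^2/s = 11.741 um^2/s

11.741


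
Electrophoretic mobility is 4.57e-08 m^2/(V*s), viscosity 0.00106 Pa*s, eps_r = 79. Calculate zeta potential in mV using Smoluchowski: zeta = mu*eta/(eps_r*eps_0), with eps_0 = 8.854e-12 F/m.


Smoluchowski equation: zeta = mu * eta / (eps_r * eps_0)
zeta = 4.57e-08 * 0.00106 / (79 * 8.854e-12)
zeta = 0.069256 V = 69.26 mV

69.26


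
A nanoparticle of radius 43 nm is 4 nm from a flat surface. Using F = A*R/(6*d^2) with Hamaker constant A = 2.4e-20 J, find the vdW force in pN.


Convert to SI: R = 43 nm = 4.3e-08 m, d = 4 nm = 4e-09 m
F = A * R / (6 * d^2)
F = 2.4e-20 * 4.3e-08 / (6 * (4e-09)^2)
F = 1.075e-11 N = 10.75 pN

10.75


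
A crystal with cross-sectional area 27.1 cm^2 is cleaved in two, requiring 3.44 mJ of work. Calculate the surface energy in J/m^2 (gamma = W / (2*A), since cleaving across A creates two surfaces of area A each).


Convert: A = 27.1 cm^2 = 0.00271 m^2, W = 3.44 mJ = 0.00344 J
Cleaving exposes two faces of area A, so total new surface = 2*A and gamma = W / (2*A)
gamma = 0.00344 / (2 * 0.00271)
gamma = 0.635 J/m^2

0.635


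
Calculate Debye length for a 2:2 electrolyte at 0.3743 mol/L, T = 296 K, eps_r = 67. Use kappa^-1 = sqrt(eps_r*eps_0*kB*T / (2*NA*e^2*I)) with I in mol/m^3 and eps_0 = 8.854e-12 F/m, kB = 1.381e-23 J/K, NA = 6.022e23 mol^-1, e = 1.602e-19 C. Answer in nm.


Ionic strength I = 0.3743 * 2^2 * 1000 = 1497.2 mol/m^3
kappa^-1 = sqrt(67 * 8.854e-12 * 1.381e-23 * 296 / (2 * 6.022e23 * (1.602e-19)^2 * 1497.2))
kappa^-1 = 0.229 nm

0.229


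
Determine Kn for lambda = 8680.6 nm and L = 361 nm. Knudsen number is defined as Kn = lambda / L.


Knudsen number Kn = lambda / L
Kn = 8680.6 / 361
Kn = 24.046

24.046


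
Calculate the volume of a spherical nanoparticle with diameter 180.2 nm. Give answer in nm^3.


Radius r = 180.2/2 = 90.1 nm
Volume V = (4/3) * pi * r^3
V = (4/3) * pi * (90.1)^3
V = 3063818.13 nm^3

3063818.13


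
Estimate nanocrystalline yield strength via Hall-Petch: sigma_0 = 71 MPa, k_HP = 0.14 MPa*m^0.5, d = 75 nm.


d = 75 nm = 7.5e-08 m
sqrt(d) = 0.0002738613
Hall-Petch contribution = k / sqrt(d) = 0.14 / 0.0002738613 = 511.2 MPa
sigma = sigma_0 + k/sqrt(d) = 71 + 511.2 = 582.2 MPa

582.2


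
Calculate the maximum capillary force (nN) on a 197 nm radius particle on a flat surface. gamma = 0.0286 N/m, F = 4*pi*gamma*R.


Convert radius: R = 197 nm = 1.97e-07 m
F = 4 * pi * gamma * R
F = 4 * pi * 0.0286 * 1.97e-07
F = 7.08014e-08 N = 70.8014 nN

70.8014


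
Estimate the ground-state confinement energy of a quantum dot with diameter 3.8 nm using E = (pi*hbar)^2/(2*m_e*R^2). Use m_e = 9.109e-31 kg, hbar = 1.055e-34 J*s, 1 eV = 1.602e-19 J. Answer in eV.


Radius R = 3.8/2 = 1.9 nm = 1.9e-09 m
E = (pi * 1.055e-34)^2 / (2 * 9.109e-31 * (1.9e-09)^2)
E(J) = 1.67031e-20
E = E(J) / 1.602e-19 = 0.1043 eV

0.1043


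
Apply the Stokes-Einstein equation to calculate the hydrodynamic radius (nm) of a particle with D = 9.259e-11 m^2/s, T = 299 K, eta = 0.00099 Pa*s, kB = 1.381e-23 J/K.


Stokes-Einstein: R = kB*T / (6*pi*eta*D)
R = 1.381e-23 * 299 / (6 * pi * 0.00099 * 9.259e-11)
R = 2.38982e-09 m = 2.39 nm

2.39
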